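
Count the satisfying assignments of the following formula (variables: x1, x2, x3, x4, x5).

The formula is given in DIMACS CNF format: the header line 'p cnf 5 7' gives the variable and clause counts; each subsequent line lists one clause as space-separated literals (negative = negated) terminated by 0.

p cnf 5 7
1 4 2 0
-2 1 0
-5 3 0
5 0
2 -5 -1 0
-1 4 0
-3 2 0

1

There are 2^5 = 32 truth assignments over (x1, x2, x3, x4, x5).
Split on x2. With x2 = True, the clauses containing x2 are satisfied and ¬x2 drops from the rest; 1 of the 2^4 = 16 assignments to the other variables satisfy what remains.
With x2 = False, by the same count on the reduced clause set, 0 assignments work.
(One model: x1=T, x2=T, x3=T, x4=T, x5=T.)
Total: 1 + 0 = 1.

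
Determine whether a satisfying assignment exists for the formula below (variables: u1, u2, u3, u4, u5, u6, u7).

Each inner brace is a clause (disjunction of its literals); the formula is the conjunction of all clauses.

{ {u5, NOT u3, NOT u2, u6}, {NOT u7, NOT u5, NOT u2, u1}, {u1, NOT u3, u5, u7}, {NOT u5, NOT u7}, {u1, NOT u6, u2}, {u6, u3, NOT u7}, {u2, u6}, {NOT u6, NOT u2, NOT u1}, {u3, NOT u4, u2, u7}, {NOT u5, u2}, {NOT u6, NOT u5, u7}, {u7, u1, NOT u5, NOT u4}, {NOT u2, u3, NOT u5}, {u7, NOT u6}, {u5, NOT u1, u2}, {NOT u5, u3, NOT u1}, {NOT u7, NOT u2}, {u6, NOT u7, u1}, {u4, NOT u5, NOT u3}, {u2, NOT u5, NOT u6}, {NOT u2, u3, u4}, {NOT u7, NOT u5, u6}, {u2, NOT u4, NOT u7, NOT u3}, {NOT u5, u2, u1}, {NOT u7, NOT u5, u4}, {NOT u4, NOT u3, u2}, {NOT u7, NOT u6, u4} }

Satisfiable

Branch on u5: set u5 = true.
From the singleton clause (NOT u7), u7 = false.
From the singleton clause (u2), u2 = true.
From the singleton clause (NOT u6), u6 = false.
From the singleton clause (u3), u3 = true.
From the singleton clause (u4), u4 = true.
From the singleton clause (u1), u1 = true.
This assignment satisfies each clause.
A satisfying assignment: u1 ↦ true,  u2 ↦ true,  u3 ↦ true,  u4 ↦ true,  u5 ↦ true,  u6 ↦ false,  u7 ↦ false.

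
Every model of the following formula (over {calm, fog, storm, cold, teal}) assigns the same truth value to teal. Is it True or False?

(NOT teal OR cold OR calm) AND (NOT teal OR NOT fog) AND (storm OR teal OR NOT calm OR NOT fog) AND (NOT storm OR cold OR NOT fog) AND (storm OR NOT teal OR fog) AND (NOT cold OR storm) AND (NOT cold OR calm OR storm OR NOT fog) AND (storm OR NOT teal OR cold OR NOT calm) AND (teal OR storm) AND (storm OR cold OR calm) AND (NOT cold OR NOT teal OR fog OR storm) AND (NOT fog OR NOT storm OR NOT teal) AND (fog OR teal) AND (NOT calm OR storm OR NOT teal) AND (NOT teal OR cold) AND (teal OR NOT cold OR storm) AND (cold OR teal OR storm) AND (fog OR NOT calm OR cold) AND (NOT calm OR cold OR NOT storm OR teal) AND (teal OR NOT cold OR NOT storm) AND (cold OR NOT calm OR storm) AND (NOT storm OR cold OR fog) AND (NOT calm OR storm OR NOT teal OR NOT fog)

True

Suppose teal = false.
Unit clause (storm) forces storm = true.
Unit clause (fog) forces fog = true.
Unit clause (cold) forces cold = true.
That conflicts with the unit clause (NOT cold).
So every satisfying assignment has teal = True.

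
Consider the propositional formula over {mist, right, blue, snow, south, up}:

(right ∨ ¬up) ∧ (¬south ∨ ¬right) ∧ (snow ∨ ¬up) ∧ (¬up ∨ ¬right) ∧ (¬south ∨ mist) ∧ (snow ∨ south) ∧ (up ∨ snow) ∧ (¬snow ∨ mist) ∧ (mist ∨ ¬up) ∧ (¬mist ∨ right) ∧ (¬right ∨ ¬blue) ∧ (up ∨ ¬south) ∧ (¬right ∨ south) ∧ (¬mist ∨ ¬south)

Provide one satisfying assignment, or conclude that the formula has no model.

Branch on right: set right = True.
From the singleton clause (¬south), south = False.
But (south) is also a unit clause — contradiction.
That branch fails; take right = False instead.
From the singleton clause (¬up), up = False.
From the singleton clause (snow), snow = True.
From the singleton clause (mist), mist = True.
But (¬mist) is also a unit clause — contradiction.
Either choice for right ends in contradiction.

UNSATISFIABLE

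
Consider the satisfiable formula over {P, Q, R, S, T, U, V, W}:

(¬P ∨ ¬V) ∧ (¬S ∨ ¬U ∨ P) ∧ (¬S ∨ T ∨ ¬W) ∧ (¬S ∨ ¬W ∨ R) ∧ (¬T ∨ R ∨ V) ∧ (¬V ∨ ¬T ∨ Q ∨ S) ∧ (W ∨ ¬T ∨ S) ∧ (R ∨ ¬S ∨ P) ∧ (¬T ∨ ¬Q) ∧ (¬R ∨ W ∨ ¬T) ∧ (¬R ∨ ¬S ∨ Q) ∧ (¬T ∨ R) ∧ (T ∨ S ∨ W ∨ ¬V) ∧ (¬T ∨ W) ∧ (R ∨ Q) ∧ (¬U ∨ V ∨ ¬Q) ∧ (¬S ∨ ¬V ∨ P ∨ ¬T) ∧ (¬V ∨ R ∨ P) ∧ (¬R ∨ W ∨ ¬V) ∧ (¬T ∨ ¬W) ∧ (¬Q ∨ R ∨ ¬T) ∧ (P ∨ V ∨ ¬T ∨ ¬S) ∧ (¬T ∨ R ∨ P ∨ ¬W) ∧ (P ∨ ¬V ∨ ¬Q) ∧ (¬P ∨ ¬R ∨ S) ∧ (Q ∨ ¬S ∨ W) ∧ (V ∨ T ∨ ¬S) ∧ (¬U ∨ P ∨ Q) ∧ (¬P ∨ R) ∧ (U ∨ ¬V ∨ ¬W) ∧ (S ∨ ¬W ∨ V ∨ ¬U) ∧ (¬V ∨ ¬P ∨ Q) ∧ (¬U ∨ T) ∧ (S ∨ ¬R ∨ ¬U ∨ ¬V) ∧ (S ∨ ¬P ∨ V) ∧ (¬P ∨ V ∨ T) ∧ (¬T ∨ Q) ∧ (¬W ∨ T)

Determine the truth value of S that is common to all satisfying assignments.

Suppose S = True.
Try P = False.
The clause (¬U) is unit, so U = False.
The clause (R) is unit, so R = True.
The clause (Q) is unit, so Q = True.
The clause (¬T) is unit, so T = False.
The clause (¬W) is unit, so W = False.
The clause (¬V) is unit, so V = False.
That conflicts with the unit clause (V).
Backtrack on P: now try P = True.
The clause (¬V) is unit, so V = False.
The clause (T) is unit, so T = True.
The clause (R) is unit, so R = True.
The clause (¬Q) is unit, so Q = False.
That conflicts with the unit clause (Q).
Neither P = True nor P = False works.
So every satisfying assignment has S = False.

False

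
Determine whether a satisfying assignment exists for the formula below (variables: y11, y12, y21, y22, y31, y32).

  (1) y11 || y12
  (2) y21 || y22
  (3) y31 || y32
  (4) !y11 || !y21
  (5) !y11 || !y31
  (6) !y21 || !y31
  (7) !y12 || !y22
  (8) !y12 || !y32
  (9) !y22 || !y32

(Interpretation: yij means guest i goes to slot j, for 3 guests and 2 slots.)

No, unsatisfiable

Branch on y11: set y11 = true.
The clause (!y21) is unit, so y21 = false.
The clause (y22) is unit, so y22 = true.
The clause (!y31) is unit, so y31 = false.
The clause (y32) is unit, so y32 = true.
That conflicts with the unit clause (!y32).
Backtrack on y11: now try y11 = false.
The clause (y12) is unit, so y12 = true.
The clause (!y22) is unit, so y22 = false.
The clause (y21) is unit, so y21 = true.
The clause (!y31) is unit, so y31 = false.
The clause (y32) is unit, so y32 = true.
That conflicts with the unit clause (!y32).
Either choice for y11 ends in contradiction.
No assignment satisfies every clause.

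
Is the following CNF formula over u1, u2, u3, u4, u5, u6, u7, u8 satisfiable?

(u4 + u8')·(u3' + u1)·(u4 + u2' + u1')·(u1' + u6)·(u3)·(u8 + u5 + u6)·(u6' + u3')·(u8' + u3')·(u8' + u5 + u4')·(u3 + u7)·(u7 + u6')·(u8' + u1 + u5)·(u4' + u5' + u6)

No

From the singleton clause (u3), u3 = 1.
From the singleton clause (u1), u1 = 1.
From the singleton clause (u6), u6 = 1.
Now (u6') is unsatisfied and unit — conflict.
No assignment satisfies every clause.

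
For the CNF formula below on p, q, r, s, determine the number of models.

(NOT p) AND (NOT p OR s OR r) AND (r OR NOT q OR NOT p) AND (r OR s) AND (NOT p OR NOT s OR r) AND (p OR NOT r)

2

There are 2^4 = 16 truth assignments over (p, q, r, s).
Check each against the 6 clauses (columns in the order p, q, r, s):
  F F F F  ✗ fails (r OR s)
  F F F T  ✓ satisfies all
  F F T F  ✗ fails (p OR NOT r)
  F F T T  ✗ fails (p OR NOT r)
  F T F F  ✗ fails (r OR s)
  F T F T  ✓ satisfies all
  F T T F  ✗ fails (p OR NOT r)
  F T T T  ✗ fails (p OR NOT r)
  T F F F  ✗ fails (NOT p)
  T F F T  ✗ fails (NOT p)
  T F T F  ✗ fails (NOT p)
  T F T T  ✗ fails (NOT p)
  T T F F  ✗ fails (NOT p)
  T T F T  ✗ fails (NOT p)
  T T T F  ✗ fails (NOT p)
  T T T T  ✗ fails (NOT p)
2 of the 16 rows are models.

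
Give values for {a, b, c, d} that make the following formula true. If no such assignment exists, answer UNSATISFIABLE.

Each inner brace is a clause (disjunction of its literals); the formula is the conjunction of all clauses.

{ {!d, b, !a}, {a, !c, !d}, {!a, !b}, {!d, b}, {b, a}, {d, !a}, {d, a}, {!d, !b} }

Case a = false:
The clause (b) is unit, so b = true.
The clause (d) is unit, so d = true.
Now (!d) is unsatisfied and unit — conflict.
That branch fails; take a = true instead.
The clause (!b) is unit, so b = false.
The clause (!d) is unit, so d = false.
Now (d) is unsatisfied and unit — conflict.
Either choice for a ends in contradiction.

UNSATISFIABLE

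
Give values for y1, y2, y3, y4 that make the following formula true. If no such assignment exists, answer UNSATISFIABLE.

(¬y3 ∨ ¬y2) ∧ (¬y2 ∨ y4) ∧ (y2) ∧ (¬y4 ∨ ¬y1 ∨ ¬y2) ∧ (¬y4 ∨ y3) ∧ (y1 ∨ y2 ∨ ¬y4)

UNSATISFIABLE

From the singleton clause (y2), y2 = True.
From the singleton clause (¬y3), y3 = False.
From the singleton clause (y4), y4 = True.
Now (¬y4) is unsatisfied and unit — conflict.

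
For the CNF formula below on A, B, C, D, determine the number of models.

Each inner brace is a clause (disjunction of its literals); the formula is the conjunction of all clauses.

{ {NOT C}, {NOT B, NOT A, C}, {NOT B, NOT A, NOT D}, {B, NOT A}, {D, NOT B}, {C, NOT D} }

There are 2^4 = 16 truth assignments over (A, B, C, D).
Check each against the 6 clauses (columns in the order A, B, C, D):
  F F F F  ✓ satisfies all
  F F F T  ✗ fails (C OR NOT D)
  F F T F  ✗ fails (NOT C)
  F F T T  ✗ fails (NOT C)
  F T F F  ✗ fails (D OR NOT B)
  F T F T  ✗ fails (C OR NOT D)
  F T T F  ✗ fails (NOT C)
  F T T T  ✗ fails (NOT C)
  T F F F  ✗ fails (B OR NOT A)
  T F F T  ✗ fails (B OR NOT A)
  T F T F  ✗ fails (NOT C)
  T F T T  ✗ fails (NOT C)
  T T F F  ✗ fails (NOT B OR NOT A OR C)
  T T F T  ✗ fails (NOT B OR NOT A OR C)
  T T T F  ✗ fails (NOT C)
  T T T T  ✗ fails (NOT C)
1 of the 16 rows is a model.

1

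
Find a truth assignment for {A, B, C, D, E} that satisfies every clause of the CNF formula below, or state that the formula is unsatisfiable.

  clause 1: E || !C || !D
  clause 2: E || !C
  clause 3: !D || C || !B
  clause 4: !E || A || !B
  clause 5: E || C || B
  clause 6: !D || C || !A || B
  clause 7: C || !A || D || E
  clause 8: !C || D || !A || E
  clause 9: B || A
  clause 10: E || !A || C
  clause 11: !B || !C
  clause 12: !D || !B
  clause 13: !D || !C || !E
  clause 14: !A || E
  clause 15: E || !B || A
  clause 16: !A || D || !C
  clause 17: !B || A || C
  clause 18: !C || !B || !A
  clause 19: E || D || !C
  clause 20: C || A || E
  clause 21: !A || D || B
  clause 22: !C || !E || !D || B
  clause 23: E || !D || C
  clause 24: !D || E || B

A=true; B=true; C=false; D=false; E=true

Case E = true:
Case A = true:
Case B = true:
From the singleton clause (!C), C = false.
From the singleton clause (!D), D = false.
Every clause now holds.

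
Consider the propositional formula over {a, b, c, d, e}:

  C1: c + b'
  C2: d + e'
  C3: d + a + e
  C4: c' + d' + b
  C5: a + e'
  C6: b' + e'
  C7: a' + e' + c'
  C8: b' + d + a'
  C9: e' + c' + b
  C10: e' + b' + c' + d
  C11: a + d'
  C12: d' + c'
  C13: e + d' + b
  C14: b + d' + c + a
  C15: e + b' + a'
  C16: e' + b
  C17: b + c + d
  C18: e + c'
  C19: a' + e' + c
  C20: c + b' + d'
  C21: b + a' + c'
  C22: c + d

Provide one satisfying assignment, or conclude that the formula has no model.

UNSATISFIABLE

Try c = 1.
Unit clause (d') forces d = 0.
Unit clause (e') forces e = 0.
But (e) is also a unit clause — contradiction.
So c must be the other value — set c = 0.
Unit clause (b') forces b = 0.
Unit clause (e') forces e = 0.
Unit clause (d') forces d = 0.
But (d) is also a unit clause — contradiction.
Neither c = 1 nor c = 0 works.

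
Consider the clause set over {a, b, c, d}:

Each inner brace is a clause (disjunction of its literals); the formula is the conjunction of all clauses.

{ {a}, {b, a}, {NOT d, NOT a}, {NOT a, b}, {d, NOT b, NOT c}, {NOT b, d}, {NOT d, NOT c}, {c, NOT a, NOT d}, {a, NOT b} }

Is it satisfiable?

The clause (a) is unit, so a = true.
The clause (NOT d) is unit, so d = false.
The clause (b) is unit, so b = true.
Now (NOT b) is unsatisfied and unit — conflict.
No assignment satisfies every clause.

No, unsatisfiable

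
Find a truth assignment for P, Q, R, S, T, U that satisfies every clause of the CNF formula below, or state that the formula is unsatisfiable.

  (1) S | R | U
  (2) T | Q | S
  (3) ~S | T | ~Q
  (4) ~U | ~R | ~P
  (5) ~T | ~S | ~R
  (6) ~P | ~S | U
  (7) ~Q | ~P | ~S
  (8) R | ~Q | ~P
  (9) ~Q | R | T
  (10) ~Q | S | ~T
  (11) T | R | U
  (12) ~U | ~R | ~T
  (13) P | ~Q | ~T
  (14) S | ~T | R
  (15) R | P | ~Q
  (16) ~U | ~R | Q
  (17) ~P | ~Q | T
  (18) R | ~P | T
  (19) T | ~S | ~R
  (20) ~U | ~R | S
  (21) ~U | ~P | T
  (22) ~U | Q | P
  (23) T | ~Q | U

P: 0, Q: 0, R: 0, S: 1, T: 1, U: 0

Branch on S: set S = 1.
Branch on T: set T = 1.
The clause (~R) is unit, so R = 0.
Branch on P: set P = 0.
The clause (~Q) is unit, so Q = 0.
The clause (~U) is unit, so U = 0.
Every clause now holds.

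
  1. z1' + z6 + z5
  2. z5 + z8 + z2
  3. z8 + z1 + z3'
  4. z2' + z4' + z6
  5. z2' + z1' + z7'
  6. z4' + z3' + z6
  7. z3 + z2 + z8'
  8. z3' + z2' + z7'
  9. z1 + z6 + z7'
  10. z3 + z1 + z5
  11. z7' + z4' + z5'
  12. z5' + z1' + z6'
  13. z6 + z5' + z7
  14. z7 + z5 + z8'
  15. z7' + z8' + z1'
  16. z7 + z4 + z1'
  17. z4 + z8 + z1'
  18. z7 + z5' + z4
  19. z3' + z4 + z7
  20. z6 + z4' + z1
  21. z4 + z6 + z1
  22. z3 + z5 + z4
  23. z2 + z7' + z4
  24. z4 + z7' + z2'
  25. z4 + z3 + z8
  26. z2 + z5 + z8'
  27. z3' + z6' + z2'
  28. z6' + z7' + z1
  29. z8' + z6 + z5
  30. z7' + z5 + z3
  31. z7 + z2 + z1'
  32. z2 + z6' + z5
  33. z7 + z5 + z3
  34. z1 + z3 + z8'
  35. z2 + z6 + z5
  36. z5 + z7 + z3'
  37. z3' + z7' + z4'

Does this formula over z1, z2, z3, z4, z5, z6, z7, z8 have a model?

Yes

Case z1 = 0:
Case z8 = 1:
The clause (z3) is unit, so z3 = 1.
Case z4 = 1:
The clause (z6) is unit, so z6 = 1.
The clause (z2') is unit, so z2 = 0.
The clause (z5) is unit, so z5 = 1.
The clause (z7') is unit, so z7 = 0.
This assignment satisfies each clause.
A satisfying assignment: z1: 0,  z2: 0,  z3: 1,  z4: 1,  z5: 1,  z6: 1,  z7: 0,  z8: 1.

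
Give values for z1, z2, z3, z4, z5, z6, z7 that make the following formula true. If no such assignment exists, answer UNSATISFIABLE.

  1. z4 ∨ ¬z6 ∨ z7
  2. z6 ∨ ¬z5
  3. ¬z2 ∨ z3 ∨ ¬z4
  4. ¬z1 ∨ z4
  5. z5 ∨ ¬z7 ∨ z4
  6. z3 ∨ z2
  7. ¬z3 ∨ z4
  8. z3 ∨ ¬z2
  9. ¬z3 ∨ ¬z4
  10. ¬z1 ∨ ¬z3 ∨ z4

UNSATISFIABLE

Suppose z6 = True.
Suppose z4 = True.
(¬z3) alone gives z3 = False.
(¬z2) alone gives z2 = False.
That conflicts with the unit clause (z2).
So z4 must be the other value — set z4 = False.
(z7) alone gives z7 = True.
(¬z1) alone gives z1 = False.
(z5) alone gives z5 = True.
(¬z3) alone gives z3 = False.
(z2) alone gives z2 = True.
That conflicts with the unit clause (¬z2).
Neither z4 = True nor z4 = False works.
So z6 must be the other value — set z6 = False.
(¬z5) alone gives z5 = False.
Suppose z1 = False.
Suppose z7 = False.
Suppose z3 = True.
(z4) alone gives z4 = True.
That conflicts with the unit clause (¬z4).
So z3 must be the other value — set z3 = False.
(z2) alone gives z2 = True.
That conflicts with the unit clause (¬z2).
Neither z3 = True nor z3 = False works.
So z7 must be the other value — set z7 = True.
(z4) alone gives z4 = True.
(¬z3) alone gives z3 = False.
(¬z2) alone gives z2 = False.
That conflicts with the unit clause (z2).
Neither z7 = True nor z7 = False works.
So z1 must be the other value — set z1 = True.
(z4) alone gives z4 = True.
(¬z3) alone gives z3 = False.
(¬z2) alone gives z2 = False.
That conflicts with the unit clause (z2).
Neither z1 = True nor z1 = False works.
Neither z6 = True nor z6 = False works.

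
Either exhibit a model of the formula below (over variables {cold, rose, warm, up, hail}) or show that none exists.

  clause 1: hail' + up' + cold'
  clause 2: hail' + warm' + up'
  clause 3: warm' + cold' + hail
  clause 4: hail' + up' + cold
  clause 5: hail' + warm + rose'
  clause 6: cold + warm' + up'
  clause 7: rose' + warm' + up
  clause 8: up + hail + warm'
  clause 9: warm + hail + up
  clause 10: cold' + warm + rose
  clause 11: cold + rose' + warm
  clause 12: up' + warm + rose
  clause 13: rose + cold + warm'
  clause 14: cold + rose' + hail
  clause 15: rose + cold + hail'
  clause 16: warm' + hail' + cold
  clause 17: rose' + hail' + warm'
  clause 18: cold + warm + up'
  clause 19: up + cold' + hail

Try hail = 0.
Try warm = 0.
The clause (up) is unit, so up = 1.
The clause (rose) is unit, so rose = 1.
The clause (cold) is unit, so cold = 1.
Every clause now holds.

cold ↦ 1,  rose ↦ 1,  warm ↦ 0,  up ↦ 1,  hail ↦ 0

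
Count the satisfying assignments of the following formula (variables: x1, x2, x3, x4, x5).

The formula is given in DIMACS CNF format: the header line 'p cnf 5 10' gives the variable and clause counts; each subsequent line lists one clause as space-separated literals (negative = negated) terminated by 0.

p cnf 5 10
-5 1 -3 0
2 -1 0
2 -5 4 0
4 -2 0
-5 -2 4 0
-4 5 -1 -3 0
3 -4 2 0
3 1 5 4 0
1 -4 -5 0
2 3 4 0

There are 2^5 = 32 truth assignments over (x1, x2, x3, x4, x5).
Split on x5. With x5 = True, the clauses containing x5 are satisfied and ¬x5 drops from the rest; 2 of the 2^4 = 16 assignments to the other variables satisfy what remains.
With x5 = False, by the same count on the reduced clause set, 5 assignments work.
Total: 2 + 5 = 7.

7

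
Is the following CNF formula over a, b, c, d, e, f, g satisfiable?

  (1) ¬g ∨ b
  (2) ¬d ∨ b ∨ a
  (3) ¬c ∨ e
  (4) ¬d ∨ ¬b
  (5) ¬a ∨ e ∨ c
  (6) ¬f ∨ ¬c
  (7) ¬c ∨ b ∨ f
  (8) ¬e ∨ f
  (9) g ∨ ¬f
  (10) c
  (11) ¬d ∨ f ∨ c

From the singleton clause (c), c = True.
From the singleton clause (e), e = True.
From the singleton clause (¬f), f = False.
But (f) is also a unit clause — contradiction.
No assignment satisfies every clause.

Unsatisfiable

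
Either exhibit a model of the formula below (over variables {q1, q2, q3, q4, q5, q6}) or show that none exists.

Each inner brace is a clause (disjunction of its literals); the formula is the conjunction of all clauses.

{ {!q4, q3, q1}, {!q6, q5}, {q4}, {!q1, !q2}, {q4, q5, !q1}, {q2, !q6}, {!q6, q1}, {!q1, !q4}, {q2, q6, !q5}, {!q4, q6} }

UNSATISFIABLE

The clause (q4) is unit, so q4 = true.
The clause (!q1) is unit, so q1 = false.
The clause (q3) is unit, so q3 = true.
The clause (!q6) is unit, so q6 = false.
That conflicts with the unit clause (q6).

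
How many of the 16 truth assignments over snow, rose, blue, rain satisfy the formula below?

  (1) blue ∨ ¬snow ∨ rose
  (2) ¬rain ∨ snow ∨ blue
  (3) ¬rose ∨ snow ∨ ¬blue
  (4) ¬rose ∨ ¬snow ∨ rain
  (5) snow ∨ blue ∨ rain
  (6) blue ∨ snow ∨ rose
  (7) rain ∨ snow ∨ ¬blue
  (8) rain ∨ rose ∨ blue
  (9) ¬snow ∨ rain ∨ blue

There are 2^4 = 16 truth assignments over (snow, rose, blue, rain).
Check each against the 9 clauses (columns in the order snow, rose, blue, rain):
  F F F F  ✗ fails (snow ∨ blue ∨ rain)
  F F F T  ✗ fails (¬rain ∨ snow ∨ blue)
  F F T F  ✗ fails (rain ∨ snow ∨ ¬blue)
  F F T T  ✓ satisfies all
  F T F F  ✗ fails (snow ∨ blue ∨ rain)
  F T F T  ✗ fails (¬rain ∨ snow ∨ blue)
  F T T F  ✗ fails (¬rose ∨ snow ∨ ¬blue)
  F T T T  ✗ fails (¬rose ∨ snow ∨ ¬blue)
  T F F F  ✗ fails (blue ∨ ¬snow ∨ rose)
  T F F T  ✗ fails (blue ∨ ¬snow ∨ rose)
  T F T F  ✓ satisfies all
  T F T T  ✓ satisfies all
  T T F F  ✗ fails (¬rose ∨ ¬snow ∨ rain)
  T T F T  ✓ satisfies all
  T T T F  ✗ fails (¬rose ∨ ¬snow ∨ rain)
  T T T T  ✓ satisfies all
5 of the 16 rows are models.

5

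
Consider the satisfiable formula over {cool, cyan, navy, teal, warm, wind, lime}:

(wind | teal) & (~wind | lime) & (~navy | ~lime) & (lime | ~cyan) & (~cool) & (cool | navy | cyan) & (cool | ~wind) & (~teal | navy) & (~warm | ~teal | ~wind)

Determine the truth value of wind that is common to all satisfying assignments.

Suppose wind = 1.
(lime) alone gives lime = 1.
(~navy) alone gives navy = 0.
(~cool) alone gives cool = 0.
But (cool) is also a unit clause — contradiction.
So every satisfying assignment has wind = False.

False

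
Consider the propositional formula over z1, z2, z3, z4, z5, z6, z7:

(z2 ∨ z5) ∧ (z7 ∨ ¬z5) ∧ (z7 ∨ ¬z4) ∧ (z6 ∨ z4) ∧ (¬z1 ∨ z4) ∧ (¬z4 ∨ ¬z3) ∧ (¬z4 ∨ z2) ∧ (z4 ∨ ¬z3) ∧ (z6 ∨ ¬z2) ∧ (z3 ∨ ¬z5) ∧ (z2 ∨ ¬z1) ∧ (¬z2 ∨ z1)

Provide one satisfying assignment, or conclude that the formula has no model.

z1: True,  z2: True,  z3: False,  z4: True,  z5: False,  z6: True,  z7: True

Case z2 = True:
(z6) alone gives z6 = True.
(z1) alone gives z1 = True.
(z4) alone gives z4 = True.
(z7) alone gives z7 = True.
(¬z3) alone gives z3 = False.
(¬z5) alone gives z5 = False.
Every clause now holds.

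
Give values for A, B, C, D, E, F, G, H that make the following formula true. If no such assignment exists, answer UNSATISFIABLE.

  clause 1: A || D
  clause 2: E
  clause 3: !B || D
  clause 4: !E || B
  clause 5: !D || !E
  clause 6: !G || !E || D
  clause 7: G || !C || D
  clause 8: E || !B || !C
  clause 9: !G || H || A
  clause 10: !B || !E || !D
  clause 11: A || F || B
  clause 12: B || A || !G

From the singleton clause (E), E = true.
From the singleton clause (B), B = true.
From the singleton clause (D), D = true.
But (!D) is also a unit clause — contradiction.

UNSATISFIABLE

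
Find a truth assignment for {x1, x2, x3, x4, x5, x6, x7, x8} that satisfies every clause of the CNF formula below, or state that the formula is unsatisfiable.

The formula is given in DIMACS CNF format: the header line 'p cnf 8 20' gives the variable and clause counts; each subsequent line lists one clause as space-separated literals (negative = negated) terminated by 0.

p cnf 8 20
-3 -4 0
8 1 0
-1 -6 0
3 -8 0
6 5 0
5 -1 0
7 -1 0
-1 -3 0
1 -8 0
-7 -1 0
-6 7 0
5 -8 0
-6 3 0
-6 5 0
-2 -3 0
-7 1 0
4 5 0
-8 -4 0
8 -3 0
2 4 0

Branch on x3: set x3 = False.
From the singleton clause (¬x8), x8 = False.
From the singleton clause (x1), x1 = True.
From the singleton clause (¬x6), x6 = False.
From the singleton clause (x5), x5 = True.
From the singleton clause (x7), x7 = True.
Now (¬x7) is unsatisfied and unit — conflict.
Undo x3 and try x3 = True.
From the singleton clause (¬x4), x4 = False.
From the singleton clause (¬x1), x1 = False.
From the singleton clause (x8), x8 = True.
Now (¬x8) is unsatisfied and unit — conflict.
Both values of x3 lead to a conflict.

UNSATISFIABLE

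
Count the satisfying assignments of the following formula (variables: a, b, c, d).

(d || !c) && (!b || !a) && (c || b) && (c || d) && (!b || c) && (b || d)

3

There are 2^4 = 16 truth assignments over (a, b, c, d).
Check each against the 6 clauses (columns in the order a, b, c, d):
  F F F F  ✗ fails (c || b)
  F F F T  ✗ fails (c || b)
  F F T F  ✗ fails (d || !c)
  F F T T  ✓ satisfies all
  F T F F  ✗ fails (c || d)
  F T F T  ✗ fails (!b || c)
  F T T F  ✗ fails (d || !c)
  F T T T  ✓ satisfies all
  T F F F  ✗ fails (c || b)
  T F F T  ✗ fails (c || b)
  T F T F  ✗ fails (d || !c)
  T F T T  ✓ satisfies all
  T T F F  ✗ fails (!b || !a)
  T T F T  ✗ fails (!b || !a)
  T T T F  ✗ fails (d || !c)
  T T T T  ✗ fails (!b || !a)
3 of the 16 rows are models.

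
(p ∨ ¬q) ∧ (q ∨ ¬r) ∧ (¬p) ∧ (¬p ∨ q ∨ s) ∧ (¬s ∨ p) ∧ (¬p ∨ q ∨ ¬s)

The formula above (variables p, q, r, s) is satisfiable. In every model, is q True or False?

Suppose q = True.
(p) alone gives p = True.
That conflicts with the unit clause (¬p).
So every satisfying assignment has q = False.

False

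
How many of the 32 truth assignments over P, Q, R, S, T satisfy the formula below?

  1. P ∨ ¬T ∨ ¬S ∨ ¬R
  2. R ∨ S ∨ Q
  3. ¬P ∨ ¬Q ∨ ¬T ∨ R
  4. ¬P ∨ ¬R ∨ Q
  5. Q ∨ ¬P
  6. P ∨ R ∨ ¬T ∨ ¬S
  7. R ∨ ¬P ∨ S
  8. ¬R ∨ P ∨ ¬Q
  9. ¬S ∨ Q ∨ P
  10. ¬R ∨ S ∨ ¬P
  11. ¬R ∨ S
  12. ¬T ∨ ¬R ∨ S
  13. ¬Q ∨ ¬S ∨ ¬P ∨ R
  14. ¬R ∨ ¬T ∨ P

There are 2^5 = 32 truth assignments over (P, Q, R, S, T).
Split on S. With S = True, the clauses containing S are satisfied and ¬S drops from the rest; 3 of the 2^4 = 16 assignments to the other variables satisfy what remains.
With S = False, by the same count on the reduced clause set, 2 assignments work.
(One model: P=F, Q=T, R=F, S=F, T=F.)
Total: 3 + 2 = 5.

5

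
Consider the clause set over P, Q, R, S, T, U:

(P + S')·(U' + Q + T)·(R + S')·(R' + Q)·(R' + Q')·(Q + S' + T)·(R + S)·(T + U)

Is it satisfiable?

No

Branch on P: set P = 1.
Branch on R: set R = 1.
Unit clause (Q) forces Q = 1.
But (Q') is also a unit clause — contradiction.
Backtrack on R: now try R = 0.
Unit clause (S') forces S = 0.
But (S) is also a unit clause — contradiction.
Neither R = 1 nor R = 0 works.
Backtrack on P: now try P = 0.
Unit clause (S') forces S = 0.
Unit clause (R) forces R = 1.
Unit clause (Q) forces Q = 1.
But (Q') is also a unit clause — contradiction.
Neither P = 1 nor P = 0 works.
No assignment satisfies every clause.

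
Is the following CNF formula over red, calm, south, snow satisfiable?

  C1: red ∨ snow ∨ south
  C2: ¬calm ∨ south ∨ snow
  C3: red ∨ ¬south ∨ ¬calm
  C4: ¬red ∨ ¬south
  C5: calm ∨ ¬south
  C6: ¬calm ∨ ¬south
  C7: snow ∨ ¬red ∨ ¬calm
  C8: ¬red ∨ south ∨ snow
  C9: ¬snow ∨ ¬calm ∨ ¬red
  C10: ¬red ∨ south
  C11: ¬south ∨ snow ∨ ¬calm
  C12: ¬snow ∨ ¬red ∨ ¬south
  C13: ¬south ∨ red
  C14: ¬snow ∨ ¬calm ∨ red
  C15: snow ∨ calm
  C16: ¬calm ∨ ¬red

Suppose red = False.
Unit clause (¬south) forces south = False.
Unit clause (snow) forces snow = True.
Unit clause (¬calm) forces calm = False.
This assignment satisfies each clause.
A satisfying assignment: red=False, calm=False, south=False, snow=True.

Yes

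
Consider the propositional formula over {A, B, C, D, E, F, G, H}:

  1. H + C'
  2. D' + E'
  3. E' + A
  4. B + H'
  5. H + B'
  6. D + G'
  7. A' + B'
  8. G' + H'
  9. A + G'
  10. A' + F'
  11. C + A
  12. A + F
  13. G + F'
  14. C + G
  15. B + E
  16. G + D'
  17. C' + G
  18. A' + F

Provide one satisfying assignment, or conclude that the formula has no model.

Suppose H = 1.
(B) alone gives B = 1.
(A') alone gives A = 0.
(E') alone gives E = 0.
(G') alone gives G = 0.
(C) alone gives C = 1.
But (C') is also a unit clause — contradiction.
So H must be the other value — set H = 0.
(C') alone gives C = 0.
(B') alone gives B = 0.
(A) alone gives A = 1.
(F') alone gives F = 0.
But (F) is also a unit clause — contradiction.
Both values of H lead to a conflict.

UNSATISFIABLE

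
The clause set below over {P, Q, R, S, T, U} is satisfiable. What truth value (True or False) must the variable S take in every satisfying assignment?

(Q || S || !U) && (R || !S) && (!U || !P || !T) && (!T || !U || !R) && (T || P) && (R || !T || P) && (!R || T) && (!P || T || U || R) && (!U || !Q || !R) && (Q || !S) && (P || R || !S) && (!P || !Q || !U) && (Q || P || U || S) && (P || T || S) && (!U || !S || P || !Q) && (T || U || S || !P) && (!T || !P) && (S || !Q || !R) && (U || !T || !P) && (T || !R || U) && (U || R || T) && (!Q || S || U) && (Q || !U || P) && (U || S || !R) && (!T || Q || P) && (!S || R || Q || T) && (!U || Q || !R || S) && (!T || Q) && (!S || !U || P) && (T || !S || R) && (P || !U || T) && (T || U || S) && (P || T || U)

Suppose S = false.
Case Q = true:
(!R) alone gives R = false.
(U) alone gives U = true.
(!P) alone gives P = false.
(T) alone gives T = true.
But (!T) is also a unit clause — contradiction.
That branch fails; take Q = false instead.
(!U) alone gives U = false.
(P) alone gives P = true.
(T) alone gives T = true.
But (!T) is also a unit clause — contradiction.
Either choice for Q ends in contradiction.
So every satisfying assignment has S = True.

True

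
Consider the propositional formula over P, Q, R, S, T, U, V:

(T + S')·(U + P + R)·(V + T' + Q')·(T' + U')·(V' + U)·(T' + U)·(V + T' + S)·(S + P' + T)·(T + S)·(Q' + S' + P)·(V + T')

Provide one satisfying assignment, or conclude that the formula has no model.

Branch on T: set T = 1.
From the singleton clause (U'), U = 0.
That conflicts with the unit clause (U).
That branch fails; take T = 0 instead.
From the singleton clause (S'), S = 0.
That conflicts with the unit clause (S).
Either choice for T ends in contradiction.

UNSATISFIABLE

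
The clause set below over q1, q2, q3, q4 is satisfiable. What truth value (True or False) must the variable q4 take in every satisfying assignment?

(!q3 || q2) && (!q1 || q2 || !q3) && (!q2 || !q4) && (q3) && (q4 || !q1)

False

Suppose q4 = true.
From the singleton clause (!q2), q2 = false.
From the singleton clause (!q3), q3 = false.
That conflicts with the unit clause (q3).
So every satisfying assignment has q4 = False.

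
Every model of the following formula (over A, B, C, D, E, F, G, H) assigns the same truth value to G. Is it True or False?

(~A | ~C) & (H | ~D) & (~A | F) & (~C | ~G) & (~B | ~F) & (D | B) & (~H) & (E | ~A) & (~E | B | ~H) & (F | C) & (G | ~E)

Suppose G = 1.
(~C) alone gives C = 0.
(~H) alone gives H = 0.
(~D) alone gives D = 0.
(B) alone gives B = 1.
(~F) alone gives F = 0.
But (F) is also a unit clause — contradiction.
So every satisfying assignment has G = False.

False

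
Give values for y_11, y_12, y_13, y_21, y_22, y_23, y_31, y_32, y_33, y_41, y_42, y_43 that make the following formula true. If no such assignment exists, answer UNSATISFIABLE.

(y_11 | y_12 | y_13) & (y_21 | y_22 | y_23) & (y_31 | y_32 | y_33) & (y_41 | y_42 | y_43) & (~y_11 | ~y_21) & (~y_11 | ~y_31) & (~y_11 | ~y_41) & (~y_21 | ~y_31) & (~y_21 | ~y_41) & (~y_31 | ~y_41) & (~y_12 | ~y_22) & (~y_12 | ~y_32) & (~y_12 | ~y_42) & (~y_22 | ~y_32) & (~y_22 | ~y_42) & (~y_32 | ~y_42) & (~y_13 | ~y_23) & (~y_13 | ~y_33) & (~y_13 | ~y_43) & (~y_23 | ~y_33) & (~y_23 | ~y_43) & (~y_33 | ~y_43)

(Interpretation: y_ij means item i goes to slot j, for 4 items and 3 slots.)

UNSATISFIABLE

Suppose y_11 = 0.
Suppose y_12 = 1.
Unit clause (~y_22) forces y_22 = 0.
Unit clause (~y_32) forces y_32 = 0.
Unit clause (~y_42) forces y_42 = 0.
Suppose y_21 = 1.
Unit clause (~y_31) forces y_31 = 0.
Unit clause (y_33) forces y_33 = 1.
Unit clause (~y_41) forces y_41 = 0.
Unit clause (y_43) forces y_43 = 1.
Now (~y_43) is unsatisfied and unit — conflict.
Backtrack on y_21: now try y_21 = 0.
Unit clause (y_23) forces y_23 = 1.
Unit clause (~y_13) forces y_13 = 0.
Unit clause (~y_33) forces y_33 = 0.
Unit clause (y_31) forces y_31 = 1.
Unit clause (~y_41) forces y_41 = 0.
Unit clause (y_43) forces y_43 = 1.
Now (~y_43) is unsatisfied and unit — conflict.
Either choice for y_21 ends in contradiction.
Backtrack on y_12: now try y_12 = 0.
Unit clause (y_13) forces y_13 = 1.
Unit clause (~y_23) forces y_23 = 0.
Unit clause (~y_33) forces y_33 = 0.
Unit clause (~y_43) forces y_43 = 0.
Suppose y_21 = 1.
Unit clause (~y_31) forces y_31 = 0.
Unit clause (y_32) forces y_32 = 1.
Unit clause (~y_41) forces y_41 = 0.
Unit clause (y_42) forces y_42 = 1.
Now (~y_42) is unsatisfied and unit — conflict.
Backtrack on y_21: now try y_21 = 0.
Unit clause (y_22) forces y_22 = 1.
Unit clause (~y_32) forces y_32 = 0.
Unit clause (y_31) forces y_31 = 1.
Unit clause (~y_41) forces y_41 = 0.
Unit clause (y_42) forces y_42 = 1.
Now (~y_42) is unsatisfied and unit — conflict.
Either choice for y_21 ends in contradiction.
Either choice for y_12 ends in contradiction.
Backtrack on y_11: now try y_11 = 1.
Unit clause (~y_21) forces y_21 = 0.
Unit clause (~y_31) forces y_31 = 0.
Unit clause (~y_41) forces y_41 = 0.
Suppose y_22 = 1.
Unit clause (~y_12) forces y_12 = 0.
Unit clause (~y_32) forces y_32 = 0.
Unit clause (y_33) forces y_33 = 1.
Unit clause (~y_42) forces y_42 = 0.
Unit clause (y_43) forces y_43 = 1.
Now (~y_43) is unsatisfied and unit — conflict.
Backtrack on y_22: now try y_22 = 0.
Unit clause (y_23) forces y_23 = 1.
Unit clause (~y_13) forces y_13 = 0.
Unit clause (~y_33) forces y_33 = 0.
Unit clause (y_32) forces y_32 = 1.
Unit clause (~y_12) forces y_12 = 0.
Unit clause (~y_42) forces y_42 = 0.
Unit clause (y_43) forces y_43 = 1.
Now (~y_43) is unsatisfied and unit — conflict.
Either choice for y_22 ends in contradiction.
Either choice for y_11 ends in contradiction.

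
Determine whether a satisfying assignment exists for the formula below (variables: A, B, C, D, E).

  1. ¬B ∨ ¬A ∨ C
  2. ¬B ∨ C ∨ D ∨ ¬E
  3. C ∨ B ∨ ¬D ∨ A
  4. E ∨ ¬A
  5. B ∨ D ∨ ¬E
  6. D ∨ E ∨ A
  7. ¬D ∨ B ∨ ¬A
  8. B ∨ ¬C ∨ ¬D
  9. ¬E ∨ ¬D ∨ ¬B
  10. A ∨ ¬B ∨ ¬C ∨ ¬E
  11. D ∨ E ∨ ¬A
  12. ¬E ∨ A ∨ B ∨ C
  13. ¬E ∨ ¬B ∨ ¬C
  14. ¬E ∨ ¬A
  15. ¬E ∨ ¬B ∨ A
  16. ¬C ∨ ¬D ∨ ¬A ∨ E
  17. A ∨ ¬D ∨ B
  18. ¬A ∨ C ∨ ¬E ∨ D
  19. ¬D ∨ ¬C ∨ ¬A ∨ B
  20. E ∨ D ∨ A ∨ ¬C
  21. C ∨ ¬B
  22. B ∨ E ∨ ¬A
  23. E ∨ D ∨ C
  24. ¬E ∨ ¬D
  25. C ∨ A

Yes, satisfiable

Try E = False.
The clause (¬A) is unit, so A = False.
The clause (D) is unit, so D = True.
The clause (B) is unit, so B = True.
The clause (C) is unit, so C = True.
This assignment satisfies each clause.
A satisfying assignment: A ↦ False; B ↦ True; C ↦ True; D ↦ True; E ↦ False.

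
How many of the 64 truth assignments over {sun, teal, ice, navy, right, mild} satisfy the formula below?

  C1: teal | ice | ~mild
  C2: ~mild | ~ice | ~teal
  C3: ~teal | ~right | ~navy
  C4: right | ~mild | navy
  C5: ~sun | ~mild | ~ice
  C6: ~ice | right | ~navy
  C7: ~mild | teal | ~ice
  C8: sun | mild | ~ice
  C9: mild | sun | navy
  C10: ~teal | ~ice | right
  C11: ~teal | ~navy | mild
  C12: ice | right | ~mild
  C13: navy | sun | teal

There are 2^6 = 64 truth assignments over (sun, teal, ice, navy, right, mild).
Split on teal. With teal = 1, the clauses containing teal are satisfied and ~teal drops from the rest; 5 of the 2^5 = 32 assignments to the other variables satisfy what remains.
With teal = 0, by the same count on the reduced clause set, 9 assignments work.
Total: 5 + 9 = 14.

14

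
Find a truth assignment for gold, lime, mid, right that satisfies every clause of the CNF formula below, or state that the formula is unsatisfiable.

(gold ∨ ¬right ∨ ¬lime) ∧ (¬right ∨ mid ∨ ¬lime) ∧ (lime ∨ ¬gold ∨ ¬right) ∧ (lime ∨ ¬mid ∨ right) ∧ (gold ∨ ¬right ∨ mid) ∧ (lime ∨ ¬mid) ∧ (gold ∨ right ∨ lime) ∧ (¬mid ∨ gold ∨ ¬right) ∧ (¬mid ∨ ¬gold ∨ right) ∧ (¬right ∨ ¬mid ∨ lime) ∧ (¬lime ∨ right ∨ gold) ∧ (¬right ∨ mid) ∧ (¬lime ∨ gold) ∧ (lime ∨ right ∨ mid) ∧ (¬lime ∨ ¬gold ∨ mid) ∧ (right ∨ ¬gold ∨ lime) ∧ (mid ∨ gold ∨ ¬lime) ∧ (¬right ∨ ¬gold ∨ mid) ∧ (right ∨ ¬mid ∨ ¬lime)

Case lime = True:
Unit clause (gold) forces gold = True.
Unit clause (mid) forces mid = True.
Unit clause (right) forces right = True.
Every clause now holds.

gold: True,  lime: True,  mid: True,  right: True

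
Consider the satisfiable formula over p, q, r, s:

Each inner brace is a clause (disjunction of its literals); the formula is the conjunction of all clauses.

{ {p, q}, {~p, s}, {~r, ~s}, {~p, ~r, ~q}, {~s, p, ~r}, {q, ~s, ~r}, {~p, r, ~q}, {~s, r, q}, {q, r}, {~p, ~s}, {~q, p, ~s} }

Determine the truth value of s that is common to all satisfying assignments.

False

Suppose s = 1.
The clause (~r) is unit, so r = 0.
The clause (q) is unit, so q = 1.
The clause (~p) is unit, so p = 0.
That conflicts with the unit clause (p).
So every satisfying assignment has s = False.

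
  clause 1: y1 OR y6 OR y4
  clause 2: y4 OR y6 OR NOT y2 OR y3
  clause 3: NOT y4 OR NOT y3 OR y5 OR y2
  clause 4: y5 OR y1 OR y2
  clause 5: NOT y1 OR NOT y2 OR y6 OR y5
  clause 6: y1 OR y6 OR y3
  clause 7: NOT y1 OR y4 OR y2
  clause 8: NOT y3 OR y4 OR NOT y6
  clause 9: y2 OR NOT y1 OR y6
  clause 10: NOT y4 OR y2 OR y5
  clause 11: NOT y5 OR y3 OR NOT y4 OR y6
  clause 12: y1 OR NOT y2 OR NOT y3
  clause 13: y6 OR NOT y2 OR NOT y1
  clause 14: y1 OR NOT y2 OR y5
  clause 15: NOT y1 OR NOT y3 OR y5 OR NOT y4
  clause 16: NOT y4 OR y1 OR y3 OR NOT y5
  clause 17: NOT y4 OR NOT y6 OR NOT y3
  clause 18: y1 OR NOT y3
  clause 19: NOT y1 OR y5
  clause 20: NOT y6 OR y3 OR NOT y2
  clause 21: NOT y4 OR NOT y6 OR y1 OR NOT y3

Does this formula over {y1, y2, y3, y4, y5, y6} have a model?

Yes

Branch on y1: set y1 = false.
Unit clause (NOT y3) forces y3 = false.
Unit clause (y6) forces y6 = true.
Unit clause (NOT y2) forces y2 = false.
Unit clause (y5) forces y5 = true.
Unit clause (NOT y4) forces y4 = false.
Every clause now holds.
A satisfying assignment: y1 ↦ false, y2 ↦ false, y3 ↦ false, y4 ↦ false, y5 ↦ true, y6 ↦ true.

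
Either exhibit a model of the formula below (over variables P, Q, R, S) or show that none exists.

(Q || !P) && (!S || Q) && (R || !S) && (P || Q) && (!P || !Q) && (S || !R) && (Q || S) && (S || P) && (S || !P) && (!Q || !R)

Try Q = true.
Unit clause (!P) forces P = false.
Unit clause (S) forces S = true.
Unit clause (R) forces R = true.
That conflicts with the unit clause (!R).
That branch fails; take Q = false instead.
Unit clause (!P) forces P = false.
That conflicts with the unit clause (P).
Both values of Q lead to a conflict.

UNSATISFIABLE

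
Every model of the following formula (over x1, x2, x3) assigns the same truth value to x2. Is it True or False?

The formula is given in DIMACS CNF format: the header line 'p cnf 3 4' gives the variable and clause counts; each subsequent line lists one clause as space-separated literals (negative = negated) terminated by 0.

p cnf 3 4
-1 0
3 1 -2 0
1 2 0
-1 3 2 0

Suppose x2 = False.
(¬x1) alone gives x1 = False.
That conflicts with the unit clause (x1).
So every satisfying assignment has x2 = True.

True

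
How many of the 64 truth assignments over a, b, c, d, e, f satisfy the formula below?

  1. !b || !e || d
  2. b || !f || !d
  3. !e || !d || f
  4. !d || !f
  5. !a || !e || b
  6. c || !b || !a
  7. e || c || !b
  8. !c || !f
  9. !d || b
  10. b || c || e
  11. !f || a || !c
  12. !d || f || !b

7

There are 2^6 = 64 truth assignments over (a, b, c, d, e, f).
Split on c. With c = true, the clauses containing c are satisfied and !c drops from the rest; 5 of the 2^5 = 32 assignments to the other variables satisfy what remains.
With c = false, by the same count on the reduced clause set, 2 assignments work.
Total: 5 + 2 = 7.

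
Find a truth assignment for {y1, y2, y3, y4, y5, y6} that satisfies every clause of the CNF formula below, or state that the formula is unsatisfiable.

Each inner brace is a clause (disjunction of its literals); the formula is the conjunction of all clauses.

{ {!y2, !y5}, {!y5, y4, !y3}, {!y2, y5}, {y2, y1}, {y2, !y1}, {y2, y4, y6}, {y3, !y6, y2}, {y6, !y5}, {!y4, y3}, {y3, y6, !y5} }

UNSATISFIABLE

Case y2 = false:
From the singleton clause (y1), y1 = true.
That conflicts with the unit clause (!y1).
Backtrack on y2: now try y2 = true.
From the singleton clause (!y5), y5 = false.
That conflicts with the unit clause (y5).
Either choice for y2 ends in contradiction.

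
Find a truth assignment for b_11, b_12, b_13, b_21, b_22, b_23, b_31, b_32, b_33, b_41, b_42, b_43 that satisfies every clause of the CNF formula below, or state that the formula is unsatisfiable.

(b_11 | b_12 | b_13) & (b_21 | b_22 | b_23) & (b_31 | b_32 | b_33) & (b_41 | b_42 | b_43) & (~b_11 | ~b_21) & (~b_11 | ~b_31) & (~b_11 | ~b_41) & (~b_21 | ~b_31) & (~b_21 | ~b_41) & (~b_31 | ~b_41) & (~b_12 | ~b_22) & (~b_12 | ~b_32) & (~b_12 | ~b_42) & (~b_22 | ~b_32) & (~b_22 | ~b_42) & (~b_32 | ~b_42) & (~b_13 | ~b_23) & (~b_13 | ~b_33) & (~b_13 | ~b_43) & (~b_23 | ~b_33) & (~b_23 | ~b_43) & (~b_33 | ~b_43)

Try b_11 = 0.
Try b_12 = 1.
The clause (~b_22) is unit, so b_22 = 0.
The clause (~b_32) is unit, so b_32 = 0.
The clause (~b_42) is unit, so b_42 = 0.
Try b_21 = 1.
The clause (~b_31) is unit, so b_31 = 0.
The clause (b_33) is unit, so b_33 = 1.
The clause (~b_41) is unit, so b_41 = 0.
The clause (b_43) is unit, so b_43 = 1.
That conflicts with the unit clause (~b_43).
That branch fails; take b_21 = 0 instead.
The clause (b_23) is unit, so b_23 = 1.
The clause (~b_13) is unit, so b_13 = 0.
The clause (~b_33) is unit, so b_33 = 0.
The clause (b_31) is unit, so b_31 = 1.
The clause (~b_41) is unit, so b_41 = 0.
The clause (b_43) is unit, so b_43 = 1.
That conflicts with the unit clause (~b_43).
Neither b_21 = 1 nor b_21 = 0 works.
That branch fails; take b_12 = 0 instead.
The clause (b_13) is unit, so b_13 = 1.
The clause (~b_23) is unit, so b_23 = 0.
The clause (~b_33) is unit, so b_33 = 0.
The clause (~b_43) is unit, so b_43 = 0.
Try b_21 = 1.
The clause (~b_31) is unit, so b_31 = 0.
The clause (b_32) is unit, so b_32 = 1.
The clause (~b_41) is unit, so b_41 = 0.
The clause (b_42) is unit, so b_42 = 1.
That conflicts with the unit clause (~b_42).
That branch fails; take b_21 = 0 instead.
The clause (b_22) is unit, so b_22 = 1.
The clause (~b_32) is unit, so b_32 = 0.
The clause (b_31) is unit, so b_31 = 1.
The clause (~b_41) is unit, so b_41 = 0.
The clause (b_42) is unit, so b_42 = 1.
That conflicts with the unit clause (~b_42).
Neither b_21 = 1 nor b_21 = 0 works.
Neither b_12 = 1 nor b_12 = 0 works.
That branch fails; take b_11 = 1 instead.
The clause (~b_21) is unit, so b_21 = 0.
The clause (~b_31) is unit, so b_31 = 0.
The clause (~b_41) is unit, so b_41 = 0.
Try b_22 = 1.
The clause (~b_12) is unit, so b_12 = 0.
The clause (~b_32) is unit, so b_32 = 0.
The clause (b_33) is unit, so b_33 = 1.
The clause (~b_42) is unit, so b_42 = 0.
The clause (b_43) is unit, so b_43 = 1.
That conflicts with the unit clause (~b_43).
That branch fails; take b_22 = 0 instead.
The clause (b_23) is unit, so b_23 = 1.
The clause (~b_13) is unit, so b_13 = 0.
The clause (~b_33) is unit, so b_33 = 0.
The clause (b_32) is unit, so b_32 = 1.
The clause (~b_12) is unit, so b_12 = 0.
The clause (~b_42) is unit, so b_42 = 0.
The clause (b_43) is unit, so b_43 = 1.
That conflicts with the unit clause (~b_43).
Neither b_22 = 1 nor b_22 = 0 works.
Neither b_11 = 1 nor b_11 = 0 works.

UNSATISFIABLE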